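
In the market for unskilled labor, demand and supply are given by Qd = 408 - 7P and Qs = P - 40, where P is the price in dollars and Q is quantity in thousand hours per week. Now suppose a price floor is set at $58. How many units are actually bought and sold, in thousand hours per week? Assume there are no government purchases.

2

Setting quantity demanded equal to quantity supplied, 408 - 7P = P - 40, gives P* = 56 and Q* = 16.
Because the floor (58) lies above the market-clearing price, it is binding.
At P = 58: Qd = 408 - 7·58 = 2 and Qs = 58 - 40 = 18.
The quantity actually transacted is the short side, demand: 2.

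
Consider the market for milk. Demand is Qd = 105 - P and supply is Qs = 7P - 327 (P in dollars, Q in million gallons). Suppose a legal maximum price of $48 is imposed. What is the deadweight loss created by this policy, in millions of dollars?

Equilibrium: 105 - P = 7P - 327, so 432 = 8P and P* = 54, Q* = 51.
Since 48 < 54, the ceiling is binding.
At P = 48: Qd = 105 - 48 = 57 and Qs = 7·48 - 327 = 9.
Quantity traded falls to 9. At Q = 9 the demand price is 105 - 9 = 96 and the supply price is (327 + 9)/7 = 48.
Deadweight loss = ½ · (96 - 48) · (51 - 9) = ½ · 48 · 42 = 1008.

1008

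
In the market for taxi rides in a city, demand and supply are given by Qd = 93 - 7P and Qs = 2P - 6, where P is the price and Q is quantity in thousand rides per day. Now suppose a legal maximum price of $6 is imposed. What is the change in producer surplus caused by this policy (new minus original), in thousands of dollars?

-55

Setting quantity demanded equal to quantity supplied, 93 - 7P = 2P - 6, gives P* = 11 and Q* = 16.
Since 6 < 11, the ceiling is binding.
At P = 6: Qd = 93 - 7·6 = 51 and Qs = 2·6 - 6 = 6.
Producer surplus without the control is ½ · (11 - 3) · 16 = 64.
With the ceiling, producers sell 6 units at 6, so PS = ½ · (6 - 3) · 6 = 9.
Change in producer surplus = 9 - 64 = -55.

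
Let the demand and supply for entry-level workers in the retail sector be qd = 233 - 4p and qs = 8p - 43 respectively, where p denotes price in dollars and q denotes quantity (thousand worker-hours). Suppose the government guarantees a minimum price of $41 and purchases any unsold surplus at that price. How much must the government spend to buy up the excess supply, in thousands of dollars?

8856

Without the control the market clears where 233 - 4p = 8p - 43, i.e. p* = 23 and q* = 141.
The floor of 41 is above the equilibrium price 23, so it binds.
At p = 41: qd = 233 - 4·41 = 69 and qs = 8·41 - 43 = 285.
Surplus = qs - qd = 216.
Government expenditure = surplus × support price = 216 × 41 = 8856.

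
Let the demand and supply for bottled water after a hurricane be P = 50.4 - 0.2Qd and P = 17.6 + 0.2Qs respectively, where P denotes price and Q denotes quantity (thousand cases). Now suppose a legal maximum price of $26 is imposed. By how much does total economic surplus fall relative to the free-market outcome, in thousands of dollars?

Rearranging demand gives Qd = 252 - 5P; rearranging supply gives Qs = 5P - 88. Setting quantity demanded equal to quantity supplied, 252 - 5P = 5P - 88, gives P* = 34 and Q* = 82.
Since 26 < 34, the ceiling is binding.
At P = 26: Qd = 252 - 5·26 = 122 and Qs = 5·26 - 88 = 42.
Quantity traded falls to 42. At Q = 42 the demand price is (252 - 42)/5 = 42 and the supply price is (88 + 42)/5 = 26.
Deadweight loss = ½ · (42 - 26) · (82 - 42) = ½ · 16 · 40 = 320.

320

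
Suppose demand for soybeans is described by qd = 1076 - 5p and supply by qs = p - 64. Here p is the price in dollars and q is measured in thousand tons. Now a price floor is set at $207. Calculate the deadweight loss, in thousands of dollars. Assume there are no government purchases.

Equilibrium: 1076 - 5p = p - 64, so 1140 = 6p and p* = 190, q* = 126.
Since 207 > 190, the floor is binding.
At p = 207: qd = 1076 - 5·207 = 41 and qs = 207 - 64 = 143.
Quantity traded falls to 41. At q = 41 the demand price is (1076 - 41)/5 = 207 and the supply price is 64 + 41 = 105.
Deadweight loss = ½ · (207 - 105) · (126 - 41) = ½ · 102 · 85 = 4335.

4335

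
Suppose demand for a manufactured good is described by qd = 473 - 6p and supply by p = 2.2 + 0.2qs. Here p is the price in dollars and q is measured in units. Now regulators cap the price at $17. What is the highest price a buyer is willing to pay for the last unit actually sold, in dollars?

Rearranging supply gives qs = 5p - 11. Setting quantity demanded equal to quantity supplied, 473 - 6p = 5p - 11, gives p* = 44 and q* = 209.
The ceiling of 17 is below the equilibrium price 44, so it binds.
At p = 17: qd = 473 - 6·17 = 371 and qs = 5·17 - 11 = 74.
Only 74 units reach the market. On the demand curve, the marginal buyer's willingness to pay at q = 74 is (473 - 74)/6 = 66.5.

66.5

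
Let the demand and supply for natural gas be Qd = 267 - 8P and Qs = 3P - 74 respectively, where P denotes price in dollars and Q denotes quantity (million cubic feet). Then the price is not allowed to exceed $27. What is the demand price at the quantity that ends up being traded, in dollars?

32.5

Setting quantity demanded equal to quantity supplied, 267 - 8P = 3P - 74, gives P* = 31 and Q* = 19.
Since 27 < 31, the ceiling is binding.
At P = 27: Qd = 267 - 8·27 = 51 and Qs = 3·27 - 74 = 7.
Only 7 units reach the market. On the demand curve, the marginal buyer's willingness to pay at Q = 7 is (267 - 7)/8 = 32.5.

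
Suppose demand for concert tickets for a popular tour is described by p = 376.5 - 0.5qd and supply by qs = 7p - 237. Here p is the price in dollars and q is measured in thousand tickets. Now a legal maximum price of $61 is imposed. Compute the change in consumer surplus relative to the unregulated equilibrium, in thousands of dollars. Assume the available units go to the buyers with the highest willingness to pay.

-20102.25

Rearranging demand gives qd = 753 - 2p. In a free market, 753 - 2p = 7p - 237 gives the equilibrium p* = 110, q* = 533.
Because the ceiling (61) lies below the market-clearing price, it is binding.
At p = 61: qd = 753 - 2·61 = 631 and qs = 7·61 - 237 = 190.
Consumer surplus without the control is ½ · (376.5 - 110) · 533 = 71022.25.
With the ceiling, 190 units are sold at 61 (assume they go to the highest-value buyers). The demand price at q = 190 is 281.5, so CS = ½ · [(376.5 - 61) + (281.5 - 61)] · 190 = 50920.
Change in consumer surplus = 50920 - 71022.25 = -20102.25.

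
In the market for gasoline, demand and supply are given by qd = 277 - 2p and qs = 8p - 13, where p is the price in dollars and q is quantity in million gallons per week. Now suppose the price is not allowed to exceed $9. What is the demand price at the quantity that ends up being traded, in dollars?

109

Equilibrium: 277 - 2p = 8p - 13, so 290 = 10p and p* = 29, q* = 219.
The ceiling of 9 is below the equilibrium price 29, so it binds.
At p = 9: qd = 277 - 2·9 = 259 and qs = 8·9 - 13 = 59.
Only 59 units reach the market. On the demand curve, the marginal buyer's willingness to pay at q = 59 is (277 - 59)/2 = 109.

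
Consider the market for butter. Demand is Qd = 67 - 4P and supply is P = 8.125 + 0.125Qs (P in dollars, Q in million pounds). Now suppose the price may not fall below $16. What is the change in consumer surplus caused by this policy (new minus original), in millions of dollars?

-65

Rearranging supply gives Qs = 8P - 65. Setting quantity demanded equal to quantity supplied, 67 - 4P = 8P - 65, gives P* = 11 and Q* = 23.
Since 16 > 11, the floor is binding.
At P = 16: Qd = 67 - 4·16 = 3 and Qs = 8·16 - 65 = 63.
Consumer surplus without the control is ½ · (16.75 - 11) · 23 = 66.125.
With the floor, consumers buy 3 units at 16, so CS = ½ · (16.75 - 16) · 3 = 1.125.
Change in consumer surplus = 1.125 - 66.125 = -65.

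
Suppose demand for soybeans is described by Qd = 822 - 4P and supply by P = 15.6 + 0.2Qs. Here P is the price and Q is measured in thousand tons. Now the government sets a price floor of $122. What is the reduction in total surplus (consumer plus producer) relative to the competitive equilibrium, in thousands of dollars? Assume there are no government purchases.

Rearranging supply gives Qs = 5P - 78. Equilibrium: 822 - 4P = 5P - 78, so 900 = 9P and P* = 100, Q* = 422.
The floor of 122 is above the equilibrium price 100, so it binds.
At P = 122: Qd = 822 - 4·122 = 334 and Qs = 5·122 - 78 = 532.
Quantity traded falls to 334. At Q = 334 the demand price is (822 - 334)/4 = 122 and the supply price is (78 + 334)/5 = 82.4.
Deadweight loss = ½ · (122 - 82.4) · (422 - 334) = ½ · 39.6 · 88 = 1742.4.

1742.4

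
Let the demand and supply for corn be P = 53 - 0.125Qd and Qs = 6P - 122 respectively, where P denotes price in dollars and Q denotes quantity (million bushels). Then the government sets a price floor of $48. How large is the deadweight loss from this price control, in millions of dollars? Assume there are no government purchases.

Rearranging demand gives Qd = 424 - 8P. Without the control the market clears where 424 - 8P = 6P - 122, i.e. P* = 39 and Q* = 112.
Since 48 > 39, the floor is binding.
At P = 48: Qd = 424 - 8·48 = 40 and Qs = 6·48 - 122 = 166.
Quantity traded falls to 40. At Q = 40 the demand price is (424 - 40)/8 = 48 and the supply price is (122 + 40)/6 = 27.
Deadweight loss = ½ · (48 - 27) · (112 - 40) = ½ · 21 · 72 = 756.

756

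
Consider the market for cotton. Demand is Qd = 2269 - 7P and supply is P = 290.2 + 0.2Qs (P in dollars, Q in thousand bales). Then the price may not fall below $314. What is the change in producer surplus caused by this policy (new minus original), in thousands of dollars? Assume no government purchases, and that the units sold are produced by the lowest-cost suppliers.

205.6

Rearranging supply gives Qs = 5P - 1451. Setting quantity demanded equal to quantity supplied, 2269 - 7P = 5P - 1451, gives P* = 310 and Q* = 99.
Since 314 > 310, the floor is binding.
At P = 314: Qd = 2269 - 7·314 = 71 and Qs = 5·314 - 1451 = 119.
Producer surplus without the control is ½ · (310 - 290.2) · 99 = 980.1.
With the floor, 71 units are sold at 314. The supply price at Q = 71 is 304.4, so PS = ½ · [(314 - 290.2) + (314 - 304.4)] · 71 = 1185.7.
Change in producer surplus = 1185.7 - 980.1 = 205.6.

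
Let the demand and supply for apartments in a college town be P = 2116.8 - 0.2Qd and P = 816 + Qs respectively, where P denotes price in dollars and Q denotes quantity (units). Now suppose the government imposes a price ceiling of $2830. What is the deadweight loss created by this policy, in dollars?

Rearranging demand gives Qd = 10584 - 5P; rearranging supply gives Qs = P - 816. Without the control the market clears where 10584 - 5P = P - 816, i.e. P* = 1900 and Q* = 1084.
Since 2830 is above P* = 1900, the ceiling does not bind and the free-market outcome prevails.
Since the control does not bind, no trades are prevented and deadweight loss is zero.

0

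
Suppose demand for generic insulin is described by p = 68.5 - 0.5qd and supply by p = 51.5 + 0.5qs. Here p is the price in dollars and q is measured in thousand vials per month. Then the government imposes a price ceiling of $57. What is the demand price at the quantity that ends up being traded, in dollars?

Rearranging demand gives qd = 137 - 2p; rearranging supply gives qs = 2p - 103. Without the control the market clears where 137 - 2p = 2p - 103, i.e. p* = 60 and q* = 17.
Since 57 < 60, the ceiling is binding.
At p = 57: qd = 137 - 2·57 = 23 and qs = 2·57 - 103 = 11.
Only 11 units reach the market. On the demand curve, the marginal buyer's willingness to pay at q = 11 is (137 - 11)/2 = 63.

63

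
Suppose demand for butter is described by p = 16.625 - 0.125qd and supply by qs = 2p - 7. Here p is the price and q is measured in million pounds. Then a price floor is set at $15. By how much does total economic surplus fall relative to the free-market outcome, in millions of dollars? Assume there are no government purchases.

Rearranging demand gives qd = 133 - 8p. Without the control the market clears where 133 - 8p = 2p - 7, i.e. p* = 14 and q* = 21.
The floor of 15 is above the equilibrium price 14, so it binds.
At p = 15: qd = 133 - 8·15 = 13 and qs = 2·15 - 7 = 23.
Quantity traded falls to 13. At q = 13 the demand price is (133 - 13)/8 = 15 and the supply price is (7 + 13)/2 = 10.
Deadweight loss = ½ · (15 - 10) · (21 - 13) = ½ · 5 · 8 = 20.

20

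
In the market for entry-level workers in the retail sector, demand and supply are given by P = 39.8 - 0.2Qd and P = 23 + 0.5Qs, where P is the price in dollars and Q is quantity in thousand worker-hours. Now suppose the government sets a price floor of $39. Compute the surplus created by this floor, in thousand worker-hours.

28

Rearranging demand gives Qd = 199 - 5P; rearranging supply gives Qs = 2P - 46. Setting quantity demanded equal to quantity supplied, 199 - 5P = 2P - 46, gives P* = 35 and Q* = 24.
Because the floor (39) lies above the market-clearing price, it is binding.
At P = 39: Qd = 199 - 5·39 = 4 and Qs = 2·39 - 46 = 32.
Surplus = Qs - Qd = 32 - 4 = 28.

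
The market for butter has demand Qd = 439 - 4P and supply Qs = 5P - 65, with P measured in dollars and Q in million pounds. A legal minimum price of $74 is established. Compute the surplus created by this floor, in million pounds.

162

Equilibrium: 439 - 4P = 5P - 65, so 504 = 9P and P* = 56, Q* = 215.
Because the floor (74) lies above the market-clearing price, it is binding.
At P = 74: Qd = 439 - 4·74 = 143 and Qs = 5·74 - 65 = 305.
Surplus = Qs - Qd = 305 - 143 = 162.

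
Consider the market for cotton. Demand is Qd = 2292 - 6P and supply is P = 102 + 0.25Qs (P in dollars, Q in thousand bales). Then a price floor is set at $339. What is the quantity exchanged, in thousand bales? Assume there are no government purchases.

258

Rearranging supply gives Qs = 4P - 408. Setting quantity demanded equal to quantity supplied, 2292 - 6P = 4P - 408, gives P* = 270 and Q* = 672.
The floor of 339 is above the equilibrium price 270, so it binds.
At P = 339: Qd = 2292 - 6·339 = 258 and Qs = 4·339 - 408 = 948.
The quantity actually transacted is the short side, demand: 258.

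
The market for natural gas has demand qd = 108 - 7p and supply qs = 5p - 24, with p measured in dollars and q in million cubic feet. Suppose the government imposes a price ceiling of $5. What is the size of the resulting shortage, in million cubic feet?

72

In a free market, 108 - 7p = 5p - 24 gives the equilibrium p* = 11, q* = 31.
Since 5 < 11, the ceiling is binding.
At p = 5: qd = 108 - 7·5 = 73 and qs = 5·5 - 24 = 1.
Shortage = qd - qs = 73 - 1 = 72.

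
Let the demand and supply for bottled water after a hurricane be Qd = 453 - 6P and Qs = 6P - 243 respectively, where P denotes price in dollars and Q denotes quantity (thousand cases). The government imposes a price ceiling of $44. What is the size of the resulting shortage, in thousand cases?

168

Equilibrium: 453 - 6P = 6P - 243, so 696 = 12P and P* = 58, Q* = 105.
The ceiling of 44 is below the equilibrium price 58, so it binds.
At P = 44: Qd = 453 - 6·44 = 189 and Qs = 6·44 - 243 = 21.
Shortage = Qd - Qs = 189 - 21 = 168.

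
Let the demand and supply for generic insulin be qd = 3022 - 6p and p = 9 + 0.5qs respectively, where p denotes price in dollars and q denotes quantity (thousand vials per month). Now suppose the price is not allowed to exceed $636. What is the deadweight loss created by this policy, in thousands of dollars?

0

Rearranging supply gives qs = 2p - 18. Equilibrium: 3022 - 6p = 2p - 18, so 3040 = 8p and p* = 380, q* = 742.
Since 636 is above p* = 380, the ceiling does not bind and the free-market outcome prevails.
Since the control does not bind, no trades are prevented and deadweight loss is zero.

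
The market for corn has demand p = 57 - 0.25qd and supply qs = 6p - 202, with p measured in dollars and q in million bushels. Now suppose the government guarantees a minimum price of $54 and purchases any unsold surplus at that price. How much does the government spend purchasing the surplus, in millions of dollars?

Rearranging demand gives qd = 228 - 4p. Setting quantity demanded equal to quantity supplied, 228 - 4p = 6p - 202, gives p* = 43 and q* = 56.
Because the floor (54) lies above the market-clearing price, it is binding.
At p = 54: qd = 228 - 4·54 = 12 and qs = 6·54 - 202 = 122.
Surplus = qs - qd = 110.
Government expenditure = surplus × support price = 110 × 54 = 5940.

5940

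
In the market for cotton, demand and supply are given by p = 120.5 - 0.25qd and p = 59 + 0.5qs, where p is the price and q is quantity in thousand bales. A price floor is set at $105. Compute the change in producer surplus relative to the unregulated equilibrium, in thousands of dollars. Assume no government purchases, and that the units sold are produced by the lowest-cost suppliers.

210

Rearranging demand gives qd = 482 - 4p; rearranging supply gives qs = 2p - 118. In a free market, 482 - 4p = 2p - 118 gives the equilibrium p* = 100, q* = 82.
Since 105 > 100, the floor is binding.
At p = 105: qd = 482 - 4·105 = 62 and qs = 2·105 - 118 = 92.
Producer surplus without the control is ½ · (100 - 59) · 82 = 1681.
With the floor, 62 units are sold at 105. The supply price at q = 62 is 90, so PS = ½ · [(105 - 59) + (105 - 90)] · 62 = 1891.
Change in producer surplus = 1891 - 1681 = 210.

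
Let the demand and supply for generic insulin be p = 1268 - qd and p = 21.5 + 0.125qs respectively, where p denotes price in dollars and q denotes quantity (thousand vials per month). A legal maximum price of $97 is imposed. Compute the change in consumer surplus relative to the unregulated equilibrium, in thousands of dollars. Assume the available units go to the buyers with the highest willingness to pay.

-88956

Rearranging demand gives qd = 1268 - p; rearranging supply gives qs = 8p - 172. Equilibrium: 1268 - p = 8p - 172, so 1440 = 9p and p* = 160, q* = 1108.
Because the ceiling (97) lies below the market-clearing price, it is binding.
At p = 97: qd = 1268 - 97 = 1171 and qs = 8·97 - 172 = 604.
Consumer surplus without the control is ½ · (1268 - 160) · 1108 = 613832.
With the ceiling, 604 units are sold at 97 (assume they go to the highest-value buyers). The demand price at q = 604 is 664, so CS = ½ · [(1268 - 97) + (664 - 97)] · 604 = 524876.
Change in consumer surplus = 524876 - 613832 = -88956.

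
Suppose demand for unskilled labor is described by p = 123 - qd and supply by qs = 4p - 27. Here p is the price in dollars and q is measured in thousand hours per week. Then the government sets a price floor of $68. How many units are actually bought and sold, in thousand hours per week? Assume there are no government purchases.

Rearranging demand gives qd = 123 - p. In a free market, 123 - p = 4p - 27 gives the equilibrium p* = 30, q* = 93.
Since 68 > 30, the floor is binding.
At p = 68: qd = 123 - 68 = 55 and qs = 4·68 - 27 = 245.
The quantity actually transacted is the short side, demand: 55.

55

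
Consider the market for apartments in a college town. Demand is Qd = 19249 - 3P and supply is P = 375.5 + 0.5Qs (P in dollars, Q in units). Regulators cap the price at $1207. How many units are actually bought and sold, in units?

Rearranging supply gives Qs = 2P - 751. In a free market, 19249 - 3P = 2P - 751 gives the equilibrium P* = 4000, Q* = 7249.
The ceiling of 1207 is below the equilibrium price 4000, so it binds.
At P = 1207: Qd = 19249 - 3·1207 = 15628 and Qs = 2·1207 - 751 = 1663.
The quantity actually transacted is the short side, supply: 1663.

1663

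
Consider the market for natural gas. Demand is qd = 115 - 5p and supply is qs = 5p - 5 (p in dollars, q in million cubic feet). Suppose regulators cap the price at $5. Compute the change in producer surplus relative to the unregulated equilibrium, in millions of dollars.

-262.5

Setting quantity demanded equal to quantity supplied, 115 - 5p = 5p - 5, gives p* = 12 and q* = 55.
Because the ceiling (5) lies below the market-clearing price, it is binding.
At p = 5: qd = 115 - 5·5 = 90 and qs = 5·5 - 5 = 20.
Producer surplus without the control is ½ · (12 - 1) · 55 = 302.5.
With the ceiling, producers sell 20 units at 5, so PS = ½ · (5 - 1) · 20 = 40.
Change in producer surplus = 40 - 302.5 = -262.5.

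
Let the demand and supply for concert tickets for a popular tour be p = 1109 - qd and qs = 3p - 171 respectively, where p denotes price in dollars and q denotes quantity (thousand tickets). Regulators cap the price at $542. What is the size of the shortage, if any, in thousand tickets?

Rearranging demand gives qd = 1109 - p. In a free market, 1109 - p = 3p - 171 gives the equilibrium p* = 320, q* = 789.
The ceiling of 542 is above the equilibrium price 320, so it is not binding; the market clears at p* = 320, q* = 789.
Since the control does not bind, there is no shortage.

0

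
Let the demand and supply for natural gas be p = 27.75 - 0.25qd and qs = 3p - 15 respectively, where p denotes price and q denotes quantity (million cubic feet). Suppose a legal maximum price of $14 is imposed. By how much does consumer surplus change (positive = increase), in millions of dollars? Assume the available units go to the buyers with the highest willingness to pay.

Rearranging demand gives qd = 111 - 4p. Setting quantity demanded equal to quantity supplied, 111 - 4p = 3p - 15, gives p* = 18 and q* = 39.
Since 14 < 18, the ceiling is binding.
At p = 14: qd = 111 - 4·14 = 55 and qs = 3·14 - 15 = 27.
Consumer surplus without the control is ½ · (27.75 - 18) · 39 = 190.125.
With the ceiling, 27 units are sold at 14 (assume they go to the highest-value buyers). The demand price at q = 27 is 21, so CS = ½ · [(27.75 - 14) + (21 - 14)] · 27 = 280.125.
Change in consumer surplus = 280.125 - 190.125 = 90.

90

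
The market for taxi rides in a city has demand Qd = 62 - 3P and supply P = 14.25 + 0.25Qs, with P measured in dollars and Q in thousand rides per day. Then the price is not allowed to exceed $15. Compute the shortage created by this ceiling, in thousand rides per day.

14

Rearranging supply gives Qs = 4P - 57. In a free market, 62 - 3P = 4P - 57 gives the equilibrium P* = 17, Q* = 11.
Since 15 < 17, the ceiling is binding.
At P = 15: Qd = 62 - 3·15 = 17 and Qs = 4·15 - 57 = 3.
Shortage = Qd - Qs = 17 - 3 = 14.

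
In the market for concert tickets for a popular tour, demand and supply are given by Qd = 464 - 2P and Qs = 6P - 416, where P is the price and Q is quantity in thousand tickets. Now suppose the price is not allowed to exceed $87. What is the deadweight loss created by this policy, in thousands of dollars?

6348

Setting quantity demanded equal to quantity supplied, 464 - 2P = 6P - 416, gives P* = 110 and Q* = 244.
Since 87 < 110, the ceiling is binding.
At P = 87: Qd = 464 - 2·87 = 290 and Qs = 6·87 - 416 = 106.
Quantity traded falls to 106. At Q = 106 the demand price is (464 - 106)/2 = 179 and the supply price is (416 + 106)/6 = 87.
Deadweight loss = ½ · (179 - 87) · (244 - 106) = ½ · 92 · 138 = 6348.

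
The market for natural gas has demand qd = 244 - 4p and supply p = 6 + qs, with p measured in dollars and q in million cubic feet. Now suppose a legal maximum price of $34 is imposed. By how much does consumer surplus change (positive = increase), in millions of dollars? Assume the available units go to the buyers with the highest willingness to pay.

Rearranging supply gives qs = p - 6. Equilibrium: 244 - 4p = p - 6, so 250 = 5p and p* = 50, q* = 44.
Since 34 < 50, the ceiling is binding.
At p = 34: qd = 244 - 4·34 = 108 and qs = 34 - 6 = 28.
Consumer surplus without the control is ½ · (61 - 50) · 44 = 242.
With the ceiling, 28 units are sold at 34 (assume they go to the highest-value buyers). The demand price at q = 28 is 54, so CS = ½ · [(61 - 34) + (54 - 34)] · 28 = 658.
Change in consumer surplus = 658 - 242 = 416.

416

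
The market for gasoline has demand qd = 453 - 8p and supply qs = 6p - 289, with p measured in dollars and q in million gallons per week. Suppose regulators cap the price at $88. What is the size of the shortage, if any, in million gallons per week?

In a free market, 453 - 8p = 6p - 289 gives the equilibrium p* = 53, q* = 29.
The ceiling of 88 is above the equilibrium price 53, so it is not binding; the market clears at p* = 53, q* = 29.
Since the control does not bind, there is no shortage.

0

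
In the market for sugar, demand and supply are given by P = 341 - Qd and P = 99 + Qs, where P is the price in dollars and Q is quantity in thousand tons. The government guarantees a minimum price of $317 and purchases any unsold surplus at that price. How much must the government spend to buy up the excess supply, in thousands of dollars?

Rearranging demand gives Qd = 341 - P; rearranging supply gives Qs = P - 99. In a free market, 341 - P = P - 99 gives the equilibrium P* = 220, Q* = 121.
Since 317 > 220, the floor is binding.
At P = 317: Qd = 341 - 317 = 24 and Qs = 317 - 99 = 218.
Surplus = Qs - Qd = 194.
Government expenditure = surplus × support price = 194 × 317 = 61498.

61498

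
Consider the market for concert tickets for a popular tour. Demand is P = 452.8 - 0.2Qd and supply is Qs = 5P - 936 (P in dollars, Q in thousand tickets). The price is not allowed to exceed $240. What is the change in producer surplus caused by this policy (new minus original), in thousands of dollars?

-37120

Rearranging demand gives Qd = 2264 - 5P. Setting quantity demanded equal to quantity supplied, 2264 - 5P = 5P - 936, gives P* = 320 and Q* = 664.
Because the ceiling (240) lies below the market-clearing price, it is binding.
At P = 240: Qd = 2264 - 5·240 = 1064 and Qs = 5·240 - 936 = 264.
Producer surplus without the control is ½ · (320 - 187.2) · 664 = 44089.6.
With the ceiling, producers sell 264 units at 240, so PS = ½ · (240 - 187.2) · 264 = 6969.6.
Change in producer surplus = 6969.6 - 44089.6 = -37120.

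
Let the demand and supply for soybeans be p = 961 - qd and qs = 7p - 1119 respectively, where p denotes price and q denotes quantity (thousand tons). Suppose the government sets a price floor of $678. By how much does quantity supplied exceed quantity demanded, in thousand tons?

Rearranging demand gives qd = 961 - p. Equilibrium: 961 - p = 7p - 1119, so 2080 = 8p and p* = 260, q* = 701.
Since 678 > 260, the floor is binding.
At p = 678: qd = 961 - 678 = 283 and qs = 7·678 - 1119 = 3627.
Surplus = qs - qd = 3627 - 283 = 3344.

3344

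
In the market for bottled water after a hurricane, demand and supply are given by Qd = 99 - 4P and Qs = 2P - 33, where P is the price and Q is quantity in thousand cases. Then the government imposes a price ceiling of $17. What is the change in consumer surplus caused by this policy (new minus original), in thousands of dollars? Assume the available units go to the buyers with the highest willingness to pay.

-7.5

Equilibrium: 99 - 4P = 2P - 33, so 132 = 6P and P* = 22, Q* = 11.
Because the ceiling (17) lies below the market-clearing price, it is binding.
At P = 17: Qd = 99 - 4·17 = 31 and Qs = 2·17 - 33 = 1.
Consumer surplus without the control is ½ · (24.75 - 22) · 11 = 15.125.
With the ceiling, 1 units are sold at 17 (assume they go to the highest-value buyers). The demand price at Q = 1 is 24.5, so CS = ½ · [(24.75 - 17) + (24.5 - 17)] · 1 = 7.625.
Change in consumer surplus = 7.625 - 15.125 = -7.5.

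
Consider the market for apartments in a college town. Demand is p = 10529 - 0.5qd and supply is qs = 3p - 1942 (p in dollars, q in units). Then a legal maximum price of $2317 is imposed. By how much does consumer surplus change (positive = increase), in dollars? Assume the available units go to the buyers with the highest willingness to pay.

-291653.25

Rearranging demand gives qd = 21058 - 2p. In a free market, 21058 - 2p = 3p - 1942 gives the equilibrium p* = 4600, q* = 11858.
The ceiling of 2317 is below the equilibrium price 4600, so it binds.
At p = 2317: qd = 21058 - 2·2317 = 16424 and qs = 3·2317 - 1942 = 5009.
Consumer surplus without the control is ½ · (10529 - 4600) · 11858 = 35153041.
With the ceiling, 5009 units are sold at 2317 (assume they go to the highest-value buyers). The demand price at q = 5009 is 8024.5, so CS = ½ · [(10529 - 2317) + (8024.5 - 2317)] · 5009 = 34861387.75.
Change in consumer surplus = 34861387.75 - 35153041 = -291653.25.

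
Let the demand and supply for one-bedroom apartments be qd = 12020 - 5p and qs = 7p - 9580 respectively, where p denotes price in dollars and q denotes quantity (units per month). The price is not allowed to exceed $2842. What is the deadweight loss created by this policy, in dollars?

In a free market, 12020 - 5p = 7p - 9580 gives the equilibrium p* = 1800, q* = 3020.
The ceiling of 2842 is above the equilibrium price 1800, so it is not binding; the market clears at p* = 1800, q* = 3020.
Since the control does not bind, no trades are prevented and deadweight loss is zero.

0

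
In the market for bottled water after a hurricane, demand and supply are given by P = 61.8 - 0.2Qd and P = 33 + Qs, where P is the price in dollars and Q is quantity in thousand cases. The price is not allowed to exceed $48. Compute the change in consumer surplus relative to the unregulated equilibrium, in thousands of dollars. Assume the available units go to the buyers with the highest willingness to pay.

126.9

Rearranging demand gives Qd = 309 - 5P; rearranging supply gives Qs = P - 33. In a free market, 309 - 5P = P - 33 gives the equilibrium P* = 57, Q* = 24.
Because the ceiling (48) lies below the market-clearing price, it is binding.
At P = 48: Qd = 309 - 5·48 = 69 and Qs = 48 - 33 = 15.
Consumer surplus without the control is ½ · (61.8 - 57) · 24 = 57.6.
With the ceiling, 15 units are sold at 48 (assume they go to the highest-value buyers). The demand price at Q = 15 is 58.8, so CS = ½ · [(61.8 - 48) + (58.8 - 48)] · 15 = 184.5.
Change in consumer surplus = 184.5 - 57.6 = 126.9.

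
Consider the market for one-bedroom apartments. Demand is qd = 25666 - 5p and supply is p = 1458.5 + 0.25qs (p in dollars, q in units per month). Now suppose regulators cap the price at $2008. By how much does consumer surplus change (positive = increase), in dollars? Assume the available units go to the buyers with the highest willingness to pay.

-282286.4

Rearranging supply gives qs = 4p - 5834. In a free market, 25666 - 5p = 4p - 5834 gives the equilibrium p* = 3500, q* = 8166.
The ceiling of 2008 is below the equilibrium price 3500, so it binds.
At p = 2008: qd = 25666 - 5·2008 = 15626 and qs = 4·2008 - 5834 = 2198.
Consumer surplus without the control is ½ · (5133.2 - 3500) · 8166 = 6668355.6.
With the ceiling, 2198 units are sold at 2008 (assume they go to the highest-value buyers). The demand price at q = 2198 is 4693.6, so CS = ½ · [(5133.2 - 2008) + (4693.6 - 2008)] · 2198 = 6386069.2.
Change in consumer surplus = 6386069.2 - 6668355.6 = -282286.4.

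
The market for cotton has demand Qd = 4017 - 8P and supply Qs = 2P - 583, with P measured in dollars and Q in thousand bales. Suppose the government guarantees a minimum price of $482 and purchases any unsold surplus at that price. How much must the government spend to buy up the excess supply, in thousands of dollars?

Setting quantity demanded equal to quantity supplied, 4017 - 8P = 2P - 583, gives P* = 460 and Q* = 337.
The floor of 482 is above the equilibrium price 460, so it binds.
At P = 482: Qd = 4017 - 8·482 = 161 and Qs = 2·482 - 583 = 381.
Surplus = Qs - Qd = 220.
Government expenditure = surplus × support price = 220 × 482 = 106040.

106040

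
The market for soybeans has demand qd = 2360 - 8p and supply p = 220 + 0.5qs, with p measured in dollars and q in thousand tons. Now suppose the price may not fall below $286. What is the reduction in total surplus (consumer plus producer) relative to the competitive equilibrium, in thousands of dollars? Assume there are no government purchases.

720

Rearranging supply gives qs = 2p - 440. Equilibrium: 2360 - 8p = 2p - 440, so 2800 = 10p and p* = 280, q* = 120.
Because the floor (286) lies above the market-clearing price, it is binding.
At p = 286: qd = 2360 - 8·286 = 72 and qs = 2·286 - 440 = 132.
Quantity traded falls to 72. At q = 72 the demand price is (2360 - 72)/8 = 286 and the supply price is (440 + 72)/2 = 256.
Deadweight loss = ½ · (286 - 256) · (120 - 72) = ½ · 30 · 48 = 720.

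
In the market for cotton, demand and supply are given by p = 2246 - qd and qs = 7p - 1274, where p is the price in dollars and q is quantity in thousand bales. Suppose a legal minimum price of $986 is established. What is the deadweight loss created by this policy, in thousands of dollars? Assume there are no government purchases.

170352

Rearranging demand gives qd = 2246 - p. Without the control the market clears where 2246 - p = 7p - 1274, i.e. p* = 440 and q* = 1806.
Because the floor (986) lies above the market-clearing price, it is binding.
At p = 986: qd = 2246 - 986 = 1260 and qs = 7·986 - 1274 = 5628.
Quantity traded falls to 1260. At q = 1260 the demand price is 2246 - 1260 = 986 and the supply price is (1274 + 1260)/7 = 362.
Deadweight loss = ½ · (986 - 362) · (1806 - 1260) = ½ · 624 · 546 = 170352.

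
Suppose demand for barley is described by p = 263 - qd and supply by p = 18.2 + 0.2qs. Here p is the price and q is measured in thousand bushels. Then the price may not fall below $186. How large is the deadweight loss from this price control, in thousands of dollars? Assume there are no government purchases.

9677.4

Rearranging demand gives qd = 263 - p; rearranging supply gives qs = 5p - 91. Setting quantity demanded equal to quantity supplied, 263 - p = 5p - 91, gives p* = 59 and q* = 204.
Because the floor (186) lies above the market-clearing price, it is binding.
At p = 186: qd = 263 - 186 = 77 and qs = 5·186 - 91 = 839.
Quantity traded falls to 77. At q = 77 the demand price is 263 - 77 = 186 and the supply price is (91 + 77)/5 = 33.6.
Deadweight loss = ½ · (186 - 33.6) · (204 - 77) = ½ · 152.4 · 127 = 9677.4.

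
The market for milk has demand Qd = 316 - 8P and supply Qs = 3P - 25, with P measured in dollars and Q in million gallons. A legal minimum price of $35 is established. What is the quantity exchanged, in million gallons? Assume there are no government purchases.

Without the control the market clears where 316 - 8P = 3P - 25, i.e. P* = 31 and Q* = 68.
Because the floor (35) lies above the market-clearing price, it is binding.
At P = 35: Qd = 316 - 8·35 = 36 and Qs = 3·35 - 25 = 80.
The quantity actually transacted is the short side, demand: 36.

36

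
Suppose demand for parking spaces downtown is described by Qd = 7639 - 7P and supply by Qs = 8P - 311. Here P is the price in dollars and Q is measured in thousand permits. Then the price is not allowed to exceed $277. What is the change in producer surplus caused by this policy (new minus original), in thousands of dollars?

Setting quantity demanded equal to quantity supplied, 7639 - 7P = 8P - 311, gives P* = 530 and Q* = 3929.
The ceiling of 277 is below the equilibrium price 530, so it binds.
At P = 277: Qd = 7639 - 7·277 = 5700 and Qs = 8·277 - 311 = 1905.
Producer surplus without the control is ½ · (530 - 38.875) · 3929 = 964815.0625.
With the ceiling, producers sell 1905 units at 277, so PS = ½ · (277 - 38.875) · 1905 = 226814.0625.
Change in producer surplus = 226814.0625 - 964815.0625 = -738001.

-738001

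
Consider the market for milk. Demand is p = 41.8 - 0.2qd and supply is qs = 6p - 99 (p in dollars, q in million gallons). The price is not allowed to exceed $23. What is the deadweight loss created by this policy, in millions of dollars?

165

Rearranging demand gives qd = 209 - 5p. In a free market, 209 - 5p = 6p - 99 gives the equilibrium p* = 28, q* = 69.
Since 23 < 28, the ceiling is binding.
At p = 23: qd = 209 - 5·23 = 94 and qs = 6·23 - 99 = 39.
Quantity traded falls to 39. At q = 39 the demand price is (209 - 39)/5 = 34 and the supply price is (99 + 39)/6 = 23.
Deadweight loss = ½ · (34 - 23) · (69 - 39) = ½ · 11 · 30 = 165.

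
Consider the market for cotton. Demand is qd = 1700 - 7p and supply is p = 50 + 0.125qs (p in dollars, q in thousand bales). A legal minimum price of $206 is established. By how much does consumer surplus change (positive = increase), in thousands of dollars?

Rearranging supply gives qs = 8p - 400. Without the control the market clears where 1700 - 7p = 8p - 400, i.e. p* = 140 and q* = 720.
Because the floor (206) lies above the market-clearing price, it is binding.
At p = 206: qd = 1700 - 7·206 = 258 and qs = 8·206 - 400 = 1248.
Consumer surplus without the control is ½ · (1700/7 - 140) · 720 = 259200/7.
With the floor, consumers buy 258 units at 206, so CS = ½ · (1700/7 - 206) · 258 = 33282/7.
Change in consumer surplus = 33282/7 - 259200/7 = -32274.

-32274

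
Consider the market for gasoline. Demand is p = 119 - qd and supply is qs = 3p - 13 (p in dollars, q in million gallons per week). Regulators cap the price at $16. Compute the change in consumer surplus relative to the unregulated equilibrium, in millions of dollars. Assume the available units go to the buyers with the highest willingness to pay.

-705.5

Rearranging demand gives qd = 119 - p. Equilibrium: 119 - p = 3p - 13, so 132 = 4p and p* = 33, q* = 86.
Because the ceiling (16) lies below the market-clearing price, it is binding.
At p = 16: qd = 119 - 16 = 103 and qs = 3·16 - 13 = 35.
Consumer surplus without the control is ½ · (119 - 33) · 86 = 3698.
With the ceiling, 35 units are sold at 16 (assume they go to the highest-value buyers). The demand price at q = 35 is 84, so CS = ½ · [(119 - 16) + (84 - 16)] · 35 = 2992.5.
Change in consumer surplus = 2992.5 - 3698 = -705.5.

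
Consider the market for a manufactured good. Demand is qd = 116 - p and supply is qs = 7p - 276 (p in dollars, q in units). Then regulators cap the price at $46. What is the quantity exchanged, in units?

Without the control the market clears where 116 - p = 7p - 276, i.e. p* = 49 and q* = 67.
The ceiling of 46 is below the equilibrium price 49, so it binds.
At p = 46: qd = 116 - 46 = 70 and qs = 7·46 - 276 = 46.
The quantity actually transacted is the short side, supply: 46.

46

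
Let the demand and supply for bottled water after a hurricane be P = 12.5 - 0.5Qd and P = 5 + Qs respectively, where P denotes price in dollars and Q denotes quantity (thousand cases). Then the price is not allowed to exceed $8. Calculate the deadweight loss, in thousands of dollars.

Rearranging demand gives Qd = 25 - 2P; rearranging supply gives Qs = P - 5. Setting quantity demanded equal to quantity supplied, 25 - 2P = P - 5, gives P* = 10 and Q* = 5.
Because the ceiling (8) lies below the market-clearing price, it is binding.
At P = 8: Qd = 25 - 2·8 = 9 and Qs = 8 - 5 = 3.
Quantity traded falls to 3. At Q = 3 the demand price is (25 - 3)/2 = 11 and the supply price is 5 + 3 = 8.
Deadweight loss = ½ · (11 - 8) · (5 - 3) = ½ · 3 · 2 = 3.

3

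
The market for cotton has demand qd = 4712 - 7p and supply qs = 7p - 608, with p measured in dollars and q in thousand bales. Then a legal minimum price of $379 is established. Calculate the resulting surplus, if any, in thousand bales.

0

In a free market, 4712 - 7p = 7p - 608 gives the equilibrium p* = 380, q* = 2052.
Since 379 is below p* = 380, the floor does not bind and the free-market outcome prevails.
Since the control does not bind, there is no surplus.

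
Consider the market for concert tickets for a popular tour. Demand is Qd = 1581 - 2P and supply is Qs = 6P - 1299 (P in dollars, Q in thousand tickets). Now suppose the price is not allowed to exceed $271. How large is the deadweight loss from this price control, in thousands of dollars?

In a free market, 1581 - 2P = 6P - 1299 gives the equilibrium P* = 360, Q* = 861.
Because the ceiling (271) lies below the market-clearing price, it is binding.
At P = 271: Qd = 1581 - 2·271 = 1039 and Qs = 6·271 - 1299 = 327.
Quantity traded falls to 327. At Q = 327 the demand price is (1581 - 327)/2 = 627 and the supply price is (1299 + 327)/6 = 271.
Deadweight loss = ½ · (627 - 271) · (861 - 327) = ½ · 356 · 534 = 95052.

95052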